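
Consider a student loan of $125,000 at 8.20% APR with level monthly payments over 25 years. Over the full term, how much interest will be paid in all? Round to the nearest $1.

At 8.20% the monthly rate is 0.0068333, so the payment is 125,000 × 0.0068333 / (1 − 1.0068333^−300) = $981.39.
Total paid = 300 × $981.39 = $294,417.00; interest = $294,417.00 − $125,000 = $169,417.00.

$169,417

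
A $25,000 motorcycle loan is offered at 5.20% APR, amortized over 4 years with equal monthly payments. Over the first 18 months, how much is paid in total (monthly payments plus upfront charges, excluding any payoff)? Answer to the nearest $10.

At 5.20% the monthly rate is 0.0043333, so the payment is 25,000 × 0.0043333 / (1 − 1.0043333^−48) = $578.00.
Total outlay = 18 × $578.00 = $10,404.00.

$10,400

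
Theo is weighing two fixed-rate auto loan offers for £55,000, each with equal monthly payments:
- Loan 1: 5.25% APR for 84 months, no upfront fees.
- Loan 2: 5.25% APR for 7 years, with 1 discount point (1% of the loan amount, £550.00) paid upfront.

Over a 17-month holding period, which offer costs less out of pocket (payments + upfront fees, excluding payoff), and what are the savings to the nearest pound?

Loan 1 by £550

Loan 1: monthly rate = 5.25%/12 = 0.0043750; payment = 55,000 × 0.0043750 / (1 − (1+0.0043750)^−84) = £783.84.
Loan 2: monthly rate = 5.25%/12 = 0.0043750; payment = 55,000 × 0.0043750 / (1 − (1+0.0043750)^−84) = £783.84.
Over 17 months: Loan 1 costs 17 × £783.84 = £13,325.28; Loan 2 costs 17 × £783.84 + £550.00 = £13,875.28.
Loan 1 is cheaper by £13,875.28 − £13,325.28 = £550.00.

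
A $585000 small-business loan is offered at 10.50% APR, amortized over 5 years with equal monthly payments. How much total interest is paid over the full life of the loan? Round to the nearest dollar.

$169,436

Monthly rate = 10.5%/12 = 0.0087500; payment = 585,000 × 0.0087500 / (1 − (1+0.0087500)^−60) = $12,573.93.
Total paid = 60 × $12,573.93 = $754,435.80; interest = $754,435.80 − $585,000 = $169,435.80.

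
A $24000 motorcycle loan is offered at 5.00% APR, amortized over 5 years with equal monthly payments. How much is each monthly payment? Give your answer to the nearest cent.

Monthly rate = 5%/12 = 0.0041667; payment = 24,000 × 0.0041667 / (1 − (1+0.0041667)^−60) = $452.91.

$452.91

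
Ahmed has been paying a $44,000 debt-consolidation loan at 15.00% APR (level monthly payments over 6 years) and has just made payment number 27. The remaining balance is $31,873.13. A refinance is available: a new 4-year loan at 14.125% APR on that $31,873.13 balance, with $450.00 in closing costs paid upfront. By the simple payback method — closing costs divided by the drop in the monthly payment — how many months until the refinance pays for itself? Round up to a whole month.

8 months

Current payment = 44,000 × 15%/12 / (1 − (1+0.0125000)^−72) = $930.38.
Refinanced payment = 31,873.13 × 0.0117708 / (1 − (1+0.0117708)^−48) = $872.98.
Monthly savings = $930.38 − $872.98 = $57.40.
Break-even = $450.00 / $57.40 = 7.84 → 8 months.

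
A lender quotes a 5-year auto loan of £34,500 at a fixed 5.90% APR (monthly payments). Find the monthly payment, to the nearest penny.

£665.38

At 5.90% the monthly rate is 0.0049167, so the payment is 34,500 × 0.0049167 / (1 − 1.0049167^−60) = £665.38.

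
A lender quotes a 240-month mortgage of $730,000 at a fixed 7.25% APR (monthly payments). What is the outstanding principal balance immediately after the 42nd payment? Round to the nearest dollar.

$665,232

With monthly rate i = 7.25%/12 = 0.0060417, the balance after k of n payments is P · [(1+i)^n − (1+i)^k] / [(1+i)^n − 1].
(1+0.0060417)^240 = 4.24455657 and (1+0.0060417)^42 = 1.28786594, so the balance is 730,000 × (4.24455657 − 1.28786594) / (4.24455657 − 1) = $665,232.40.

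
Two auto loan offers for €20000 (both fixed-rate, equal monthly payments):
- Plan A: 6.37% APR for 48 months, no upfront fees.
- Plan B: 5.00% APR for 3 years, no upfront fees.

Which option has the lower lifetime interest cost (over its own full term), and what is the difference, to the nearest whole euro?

Plan A: at 6.37% the monthly rate is 0.0053083, so the payment is 20,000 × 0.0053083 / (1 − 1.0053083^−48) = €473.10.
Total interest on Plan A = 48 × €473.10 − €20,000 = €2,708.80.
Plan B: monthly rate = 5%/12 = 0.0041667; payment = 20,000 × 0.0041667 / (1 − (1+0.0041667)^−36) = €599.42.
Total interest on Plan B = 36 × €599.42 − €20,000 = €1,579.12.
Plan B is lower by €1,129.68.

Plan B by €1,130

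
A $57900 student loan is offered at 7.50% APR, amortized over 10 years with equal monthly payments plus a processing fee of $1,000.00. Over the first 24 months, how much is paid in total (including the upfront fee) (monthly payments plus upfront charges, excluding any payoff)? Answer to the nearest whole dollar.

Monthly rate = 7.5%/12 = 0.0062500; payment = 57,900 × 0.0062500 / (1 − (1+0.0062500)^−120) = $687.28.
Total outlay = 24 × $687.28 + $1,000.00 = $17,494.72.

$17,495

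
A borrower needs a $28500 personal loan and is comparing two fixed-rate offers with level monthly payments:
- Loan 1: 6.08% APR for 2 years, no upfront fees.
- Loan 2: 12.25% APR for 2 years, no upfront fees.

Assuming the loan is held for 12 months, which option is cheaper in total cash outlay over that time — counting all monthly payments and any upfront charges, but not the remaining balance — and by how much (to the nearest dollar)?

Loan 1: at 6.08% the monthly rate is 0.0050667, so the payment is 28,500 × 0.0050667 / (1 − 1.0050667^−24) = $1,264.17.
Loan 2: monthly rate = 12.25%/12 = 0.0102083; payment = 28,500 × 0.0102083 / (1 − (1+0.0102083)^−24) = $1,344.92.
Over 12 months: Loan 1 costs 12 × $1,264.17 = $15,170.04; Loan 2 costs 12 × $1,344.92 = $16,139.04.
Loan 1 is cheaper by $16,139.04 − $15,170.04 = $969.00.

Loan 1 by $969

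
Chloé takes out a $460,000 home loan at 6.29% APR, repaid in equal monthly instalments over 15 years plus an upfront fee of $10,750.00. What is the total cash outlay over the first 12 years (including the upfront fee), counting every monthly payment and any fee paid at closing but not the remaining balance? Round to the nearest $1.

Monthly rate = 6.29%/12 = 0.0052417; payment = 460,000 × 0.0052417 / (1 − (1+0.0052417)^−180) = $3,954.18.
Total outlay = 144 × $3,954.18 + $10,750.00 = $580,151.92.

$580,152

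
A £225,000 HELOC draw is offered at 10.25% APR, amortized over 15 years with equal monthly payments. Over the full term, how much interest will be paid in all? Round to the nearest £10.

£216,430

Monthly rate = 10.25%/12 = 0.0085417; payment = 225,000 × 0.0085417 / (1 − (1+0.0085417)^−180) = £2,452.39.
Total paid = 180 × £2,452.39 = £441,430.20; interest = £441,430.20 − £225,000 = £216,430.20.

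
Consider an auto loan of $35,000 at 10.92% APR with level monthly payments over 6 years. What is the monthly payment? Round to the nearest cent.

Monthly rate = 10.92%/12 = 0.0091000; payment = 35,000 × 0.0091000 / (1 − (1+0.0091000)^−72) = $664.76.

$664.76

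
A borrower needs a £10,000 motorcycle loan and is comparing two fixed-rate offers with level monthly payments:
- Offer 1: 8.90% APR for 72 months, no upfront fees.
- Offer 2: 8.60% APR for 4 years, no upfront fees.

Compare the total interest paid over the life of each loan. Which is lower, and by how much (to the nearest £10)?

Offer 1: at 8.90% the monthly rate is 0.0074167, so the payment is 10,000 × 0.0074167 / (1 − 1.0074167^−72) = £179.76.
Total interest on Offer 1 = 72 × £179.76 − £10,000 = £2,942.72.
Offer 2: at 8.60% the monthly rate is 0.0071667, so the payment is 10,000 × 0.0071667 / (1 − 1.0071667^−48) = £246.96.
Total interest on Offer 2 = 48 × £246.96 − £10,000 = £1,854.08.
Offer 2 is lower by £1,088.64.

Offer 2 by £1,090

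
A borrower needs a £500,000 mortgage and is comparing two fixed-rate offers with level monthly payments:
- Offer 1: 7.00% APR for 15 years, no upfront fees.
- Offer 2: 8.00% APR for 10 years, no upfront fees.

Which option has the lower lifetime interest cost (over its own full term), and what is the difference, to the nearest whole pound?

Offer 2 by £80,980

Offer 1: at 7.00% the monthly rate is 0.0058333, so the payment is 500,000 × 0.0058333 / (1 − 1.0058333^−180) = £4,494.14.
Total interest on Offer 1 = 180 × £4,494.14 − £500,000 = £308,945.20.
Offer 2: at 8.00% the monthly rate is 0.0066667, so the payment is 500,000 × 0.0066667 / (1 − 1.0066667^−120) = £6,066.38.
Total interest on Offer 2 = 120 × £6,066.38 − £500,000 = £227,965.60.
Offer 2 is lower by £80,979.60.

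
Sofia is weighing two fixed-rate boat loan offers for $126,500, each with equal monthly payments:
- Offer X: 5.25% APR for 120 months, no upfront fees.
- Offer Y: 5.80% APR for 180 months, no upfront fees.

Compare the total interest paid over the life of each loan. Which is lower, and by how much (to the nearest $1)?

Offer X: at 5.25% the monthly rate is 0.0043750, so the payment is 126,500 × 0.0043750 / (1 − 1.0043750^−120) = $1,357.24.
Total interest on Offer X = 120 × $1,357.24 − $126,500 = $36,368.80.
Offer Y: at 5.80% the monthly rate is 0.0048333, so the payment is 126,500 × 0.0048333 / (1 − 1.0048333^−180) = $1,053.86.
Total interest on Offer Y = 180 × $1,053.86 − $126,500 = $63,194.80.
Offer X is lower by $26,826.00.

Offer X by $26,826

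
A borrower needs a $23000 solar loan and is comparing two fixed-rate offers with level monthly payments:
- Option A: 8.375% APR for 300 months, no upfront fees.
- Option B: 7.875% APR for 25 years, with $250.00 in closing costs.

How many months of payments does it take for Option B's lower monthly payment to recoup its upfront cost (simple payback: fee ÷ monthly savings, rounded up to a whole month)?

Option A: monthly rate = 8.375%/12 = 0.0069792; payment = 23,000 × 0.0069792 / (1 − (1+0.0069792)^−300) = $183.27.
Option B: at 7.875% the monthly rate is 0.0065625, so the payment is 23,000 × 0.0065625 / (1 − 1.0065625^−300) = $175.62.
Monthly savings = $183.27 − $175.62 = $7.65.
Break-even = $250.00 / $7.65 = 32.68 → 33 months.

33 months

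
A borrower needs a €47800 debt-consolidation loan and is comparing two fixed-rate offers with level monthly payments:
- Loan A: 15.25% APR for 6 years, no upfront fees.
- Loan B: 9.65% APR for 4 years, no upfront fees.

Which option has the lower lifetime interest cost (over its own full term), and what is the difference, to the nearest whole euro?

Loan B by €15,434

Loan A: monthly rate = 15.25%/12 = 0.0127083; payment = 47,800 × 0.0127083 / (1 − (1+0.0127083)^−72) = €1,017.23.
Total interest on Loan A = 72 × €1,017.23 − €47,800 = €25,440.56.
Loan B: at 9.65% the monthly rate is 0.0080417, so the payment is 47,800 × 0.0080417 / (1 − 1.0080417^−48) = €1,204.31.
Total interest on Loan B = 48 × €1,204.31 − €47,800 = €10,006.88.
Loan B is lower by €15,433.68.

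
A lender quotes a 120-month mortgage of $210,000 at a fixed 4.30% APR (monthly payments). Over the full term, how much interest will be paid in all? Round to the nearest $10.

$48,750

Monthly rate = 4.3%/12 = 0.0035833; payment = 210,000 × 0.0035833 / (1 − (1+0.0035833)^−120) = $2,156.22.
Total paid = 120 × $2,156.22 = $258,746.40; interest = $258,746.40 − $210,000 = $48,746.40.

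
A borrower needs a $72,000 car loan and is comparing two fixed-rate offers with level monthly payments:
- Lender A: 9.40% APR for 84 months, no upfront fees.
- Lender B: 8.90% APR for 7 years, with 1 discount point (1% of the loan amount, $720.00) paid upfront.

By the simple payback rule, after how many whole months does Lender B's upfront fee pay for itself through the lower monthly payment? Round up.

Lender A: at 9.40% the monthly rate is 0.0078333, so the payment is 72,000 × 0.0078333 / (1 − 1.0078333^−84) = $1,173.08.
Lender B: monthly rate = 8.9%/12 = 0.0074167; payment = 72,000 × 0.0074167 / (1 − (1+0.0074167)^−84) = $1,154.76.
Monthly savings = $1,173.08 − $1,154.76 = $18.32.
Break-even = $720.00 / $18.32 = 39.30 → 40 months.

40 months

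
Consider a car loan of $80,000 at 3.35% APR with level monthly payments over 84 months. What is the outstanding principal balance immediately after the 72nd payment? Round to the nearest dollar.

$12,607

With monthly rate i = 3.35%/12 = 0.0027917, the balance after k of n payments is P · [(1+i)^n − (1+i)^k] / [(1+i)^n − 1].
(1+0.0027917)^84 = 1.26386348 and (1+0.0027917)^72 = 1.22228243, so the balance is 80,000 × (1.26386348 − 1.22228243) / (1.26386348 − 1) = $12,606.84.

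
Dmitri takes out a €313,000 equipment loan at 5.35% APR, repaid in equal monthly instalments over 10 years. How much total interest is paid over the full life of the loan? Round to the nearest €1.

Monthly rate = 5.35%/12 = 0.0044583; payment = 313,000 × 0.0044583 / (1 − (1+0.0044583)^−120) = €3,373.66.
Total paid = 120 × €3,373.66 = €404,839.20; interest = €404,839.20 − €313,000 = €91,839.20.

€91,839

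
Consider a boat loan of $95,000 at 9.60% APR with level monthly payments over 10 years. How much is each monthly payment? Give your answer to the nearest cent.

Monthly rate = 9.6%/12 = 0.0080000; payment = 95,000 × 0.0080000 / (1 − (1+0.0080000)^−120) = $1,234.48.

$1,234.48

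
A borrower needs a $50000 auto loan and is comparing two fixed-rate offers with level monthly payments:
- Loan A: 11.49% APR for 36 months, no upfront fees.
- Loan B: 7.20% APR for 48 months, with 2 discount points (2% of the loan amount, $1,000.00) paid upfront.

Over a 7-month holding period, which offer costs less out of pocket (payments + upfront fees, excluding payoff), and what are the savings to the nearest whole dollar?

Loan A: at 11.49% the monthly rate is 0.0095750, so the payment is 50,000 × 0.0095750 / (1 − 1.0095750^−36) = $1,648.56.
Loan B: at 7.20% the monthly rate is 0.0060000, so the payment is 50,000 × 0.0060000 / (1 − 1.0060000^−48) = $1,201.96.
Over 7 months: Loan A costs 7 × $1,648.56 = $11,539.92; Loan B costs 7 × $1,201.96 + $1,000.00 = $9,413.72.
Loan B is cheaper by $11,539.92 − $9,413.72 = $2,126.20.

Loan B by $2,126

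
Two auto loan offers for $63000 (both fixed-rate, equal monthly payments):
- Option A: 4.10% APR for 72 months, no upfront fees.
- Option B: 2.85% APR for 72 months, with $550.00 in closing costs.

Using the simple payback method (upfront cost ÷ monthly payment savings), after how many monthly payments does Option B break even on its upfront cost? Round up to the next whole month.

Option A: monthly rate = 4.1%/12 = 0.0034167; payment = 63,000 × 0.0034167 / (1 − (1+0.0034167)^−72) = $988.52.
Option B: monthly rate = 2.85%/12 = 0.0023750; payment = 63,000 × 0.0023750 / (1 − (1+0.0023750)^−72) = $952.98.
Monthly savings = $988.52 − $952.98 = $35.54.
Break-even = $550.00 / $35.54 = 15.48 → 16 months.

16 months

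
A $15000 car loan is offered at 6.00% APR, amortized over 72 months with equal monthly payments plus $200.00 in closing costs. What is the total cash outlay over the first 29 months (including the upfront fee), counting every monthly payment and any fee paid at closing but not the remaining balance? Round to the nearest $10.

Monthly rate = 6%/12 = 0.0050000; payment = 15,000 × 0.0050000 / (1 − (1+0.0050000)^−72) = $248.59.
Total outlay = 29 × $248.59 + $200.00 = $7,409.11.

$7,410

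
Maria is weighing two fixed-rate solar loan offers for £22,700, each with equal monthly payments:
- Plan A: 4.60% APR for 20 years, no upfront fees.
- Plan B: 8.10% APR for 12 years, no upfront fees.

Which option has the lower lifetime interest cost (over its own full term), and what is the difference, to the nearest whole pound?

Plan A by £801

Plan A: at 4.60% the monthly rate is 0.0038333, so the payment is 22,700 × 0.0038333 / (1 − 1.0038333^−240) = £144.84.
Total interest on Plan A = 240 × £144.84 − £22,700 = £12,061.60.
Plan B: monthly rate = 8.1%/12 = 0.0067500; payment = 22,700 × 0.0067500 / (1 − (1+0.0067500)^−144) = £246.96.
Total interest on Plan B = 144 × £246.96 − £22,700 = £12,862.24.
Plan A is lower by £800.64.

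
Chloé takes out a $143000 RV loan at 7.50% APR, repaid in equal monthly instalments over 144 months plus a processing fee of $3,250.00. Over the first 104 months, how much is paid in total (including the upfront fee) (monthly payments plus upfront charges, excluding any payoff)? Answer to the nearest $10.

At 7.50% the monthly rate is 0.0062500, so the payment is 143,000 × 0.0062500 / (1 − 1.0062500^−144) = $1,508.97.
Total outlay = 104 × $1,508.97 + $3,250.00 = $160,182.88.

$160,180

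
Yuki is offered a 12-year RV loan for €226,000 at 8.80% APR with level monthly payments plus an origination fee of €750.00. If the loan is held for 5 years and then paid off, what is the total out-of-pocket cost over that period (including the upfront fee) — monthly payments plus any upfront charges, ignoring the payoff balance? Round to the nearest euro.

Monthly rate = 8.8%/12 = 0.0073333; payment = 226,000 × 0.0073333 / (1 − (1+0.0073333)^−144) = €2,546.56.
Total outlay = 60 × €2,546.56 + €750.00 = €153,543.60.

€153,544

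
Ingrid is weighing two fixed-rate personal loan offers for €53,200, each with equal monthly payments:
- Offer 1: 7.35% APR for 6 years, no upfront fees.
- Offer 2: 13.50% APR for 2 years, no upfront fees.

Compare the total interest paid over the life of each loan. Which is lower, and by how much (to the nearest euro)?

Offer 1: at 7.35% the monthly rate is 0.0061250, so the payment is 53,200 × 0.0061250 / (1 − 1.0061250^−72) = €915.97.
Total interest on Offer 1 = 72 × €915.97 − €53,200 = €12,749.84.
Offer 2: at 13.50% the monthly rate is 0.0112500, so the payment is 53,200 × 0.0112500 / (1 − 1.0112500^−24) = €2,541.74.
Total interest on Offer 2 = 24 × €2,541.74 − €53,200 = €7,801.76.
Offer 2 is lower by €4,948.08.

Offer 2 by €4,948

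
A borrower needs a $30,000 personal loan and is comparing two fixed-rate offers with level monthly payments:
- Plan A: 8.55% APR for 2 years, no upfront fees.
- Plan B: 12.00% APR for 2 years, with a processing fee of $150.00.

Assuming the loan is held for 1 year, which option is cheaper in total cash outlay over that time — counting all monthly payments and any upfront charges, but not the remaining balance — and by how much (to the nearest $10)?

Plan A: at 8.55% the monthly rate is 0.0071250, so the payment is 30,000 × 0.0071250 / (1 − 1.0071250^−24) = $1,364.36.
Plan B: monthly rate = 12%/12 = 0.0100000; payment = 30,000 × 0.0100000 / (1 − (1+0.0100000)^−24) = $1,412.20.
Over 12 months: Plan A costs 12 × $1,364.36 = $16,372.32; Plan B costs 12 × $1,412.20 + $150.00 = $17,096.40.
Plan A is cheaper by $17,096.40 − $16,372.32 = $724.08.

Plan A by $720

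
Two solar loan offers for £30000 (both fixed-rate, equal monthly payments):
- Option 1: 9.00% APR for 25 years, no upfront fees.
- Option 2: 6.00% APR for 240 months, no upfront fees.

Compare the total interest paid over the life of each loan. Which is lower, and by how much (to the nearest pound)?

Option 1: monthly rate = 9%/12 = 0.0075000; payment = 30,000 × 0.0075000 / (1 − (1+0.0075000)^−300) = £251.76.
Total interest on Option 1 = 300 × £251.76 − £30,000 = £45,528.00.
Option 2: monthly rate = 6%/12 = 0.0050000; payment = 30,000 × 0.0050000 / (1 − (1+0.0050000)^−240) = £214.93.
Total interest on Option 2 = 240 × £214.93 − £30,000 = £21,583.20.
Option 2 is lower by £23,944.80.

Option 2 by £23,945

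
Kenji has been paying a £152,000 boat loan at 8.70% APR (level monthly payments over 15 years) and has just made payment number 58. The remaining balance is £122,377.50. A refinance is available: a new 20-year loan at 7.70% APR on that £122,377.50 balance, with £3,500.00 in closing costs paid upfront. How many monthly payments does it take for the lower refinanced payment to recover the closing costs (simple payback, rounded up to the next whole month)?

Current payment = 152,000 × 8.7%/12 / (1 − (1+0.0072500)^−180) = £1,514.68.
Refinanced payment = 122,377.50 × 0.0064167 / (1 − (1+0.0064167)^−240) = £1,000.88.
Monthly savings = £1,514.68 − £1,000.88 = £513.80.
Break-even = £3,500.00 / £513.80 = 6.81 → 7 months.

7 months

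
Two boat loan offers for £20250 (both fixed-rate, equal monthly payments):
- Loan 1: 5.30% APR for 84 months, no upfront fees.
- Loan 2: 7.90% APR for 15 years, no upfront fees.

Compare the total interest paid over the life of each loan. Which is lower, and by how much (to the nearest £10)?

Loan 1: monthly rate = 5.3%/12 = 0.0044167; payment = 20,250 × 0.0044167 / (1 − (1+0.0044167)^−84) = £289.07.
Total interest on Loan 1 = 84 × £289.07 − £20,250 = £4,031.88.
Loan 2: monthly rate = 7.9%/12 = 0.0065833; payment = 20,250 × 0.0065833 / (1 − (1+0.0065833)^−180) = £192.35.
Total interest on Loan 2 = 180 × £192.35 − £20,250 = £14,373.00.
Loan 1 is lower by £10,341.12.

Loan 1 by £10,340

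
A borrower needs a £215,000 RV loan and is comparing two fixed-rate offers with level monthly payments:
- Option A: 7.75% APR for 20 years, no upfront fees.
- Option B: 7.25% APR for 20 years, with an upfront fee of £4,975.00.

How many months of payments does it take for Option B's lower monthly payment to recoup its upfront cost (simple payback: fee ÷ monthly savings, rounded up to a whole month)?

76 months

Option A: at 7.75% the monthly rate is 0.0064583, so the payment is 215,000 × 0.0064583 / (1 − 1.0064583^−240) = £1,765.04.
Option B: at 7.25% the monthly rate is 0.0060417, so the payment is 215,000 × 0.0060417 / (1 − 1.0060417^−240) = £1,699.31.
Monthly savings = £1,765.04 − £1,699.31 = £65.73.
Break-even = £4,975.00 / £65.73 = 75.69 → 76 months.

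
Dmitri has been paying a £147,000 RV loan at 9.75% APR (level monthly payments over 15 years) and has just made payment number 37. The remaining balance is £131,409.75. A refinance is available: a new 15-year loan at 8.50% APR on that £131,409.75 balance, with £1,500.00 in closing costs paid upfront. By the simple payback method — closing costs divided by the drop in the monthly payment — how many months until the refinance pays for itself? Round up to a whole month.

6 months

Current payment = 147,000 × 9.75%/12 / (1 − (1+0.0081250)^−180) = £1,557.26.
Refinanced payment = 131,409.75 × 0.0070833 / (1 − (1+0.0070833)^−180) = £1,294.04.
Monthly savings = £1,557.26 − £1,294.04 = £263.22.
Break-even = £1,500.00 / £263.22 = 5.70 → 6 months.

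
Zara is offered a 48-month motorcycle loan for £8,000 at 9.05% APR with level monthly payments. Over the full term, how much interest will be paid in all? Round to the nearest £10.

Monthly rate = 9.05%/12 = 0.0075417; payment = 8,000 × 0.0075417 / (1 − (1+0.0075417)^−48) = £199.27.
Total paid = 48 × £199.27 = £9,564.96; interest = £9,564.96 − £8,000 = £1,564.96.

£1,560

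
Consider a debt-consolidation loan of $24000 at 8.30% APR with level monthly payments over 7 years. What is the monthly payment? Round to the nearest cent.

At 8.30% the monthly rate is 0.0069167, so the payment is 24,000 × 0.0069167 / (1 − 1.0069167^−84) = $377.67.

$377.67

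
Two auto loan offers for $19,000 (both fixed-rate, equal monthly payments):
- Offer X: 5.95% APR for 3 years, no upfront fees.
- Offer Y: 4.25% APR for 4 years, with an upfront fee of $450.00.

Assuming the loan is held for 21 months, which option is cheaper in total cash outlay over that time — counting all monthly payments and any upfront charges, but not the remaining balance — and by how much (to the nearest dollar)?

Offer Y by $2,626

Offer X: at 5.95% the monthly rate is 0.0049583, so the payment is 19,000 × 0.0049583 / (1 − 1.0049583^−36) = $577.59.
Offer Y: monthly rate = 4.25%/12 = 0.0035417; payment = 19,000 × 0.0035417 / (1 − (1+0.0035417)^−48) = $431.13.
Over 21 months: Offer X costs 21 × $577.59 = $12,129.39; Offer Y costs 21 × $431.13 + $450.00 = $9,503.73.
Offer Y is cheaper by $12,129.39 − $9,503.73 = $2,625.66.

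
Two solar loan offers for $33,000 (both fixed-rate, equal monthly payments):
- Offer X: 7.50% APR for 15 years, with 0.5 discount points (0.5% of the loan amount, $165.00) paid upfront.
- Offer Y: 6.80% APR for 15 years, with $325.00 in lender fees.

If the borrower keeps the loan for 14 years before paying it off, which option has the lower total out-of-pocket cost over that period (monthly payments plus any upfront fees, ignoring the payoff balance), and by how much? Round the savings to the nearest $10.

Offer X: at 7.50% the monthly rate is 0.0062500, so the payment is 33,000 × 0.0062500 / (1 − 1.0062500^−180) = $305.91.
Offer Y: at 6.80% the monthly rate is 0.0056667, so the payment is 33,000 × 0.0056667 / (1 − 1.0056667^−180) = $292.94.
Over 168 months: Offer X costs 168 × $305.91 + $165.00 = $51,557.88; Offer Y costs 168 × $292.94 + $325.00 = $49,538.92.
Offer Y is cheaper by $51,557.88 − $49,538.92 = $2,018.96.

Offer Y by $2,020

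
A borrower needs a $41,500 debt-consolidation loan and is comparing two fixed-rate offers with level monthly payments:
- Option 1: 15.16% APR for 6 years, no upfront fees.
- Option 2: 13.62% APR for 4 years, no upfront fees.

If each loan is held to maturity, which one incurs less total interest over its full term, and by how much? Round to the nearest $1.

Option 1: at 15.16% the monthly rate is 0.0126333, so the payment is 41,500 × 0.0126333 / (1 − 1.0126333^−72) = $881.13.
Total interest on Option 1 = 72 × $881.13 − $41,500 = $21,941.36.
Option 2: monthly rate = 13.62%/12 = 0.0113500; payment = 41,500 × 0.0113500 / (1 − (1+0.0113500)^−48) = $1,126.15.
Total interest on Option 2 = 48 × $1,126.15 − $41,500 = $12,555.20.
Option 2 is lower by $9,386.16.

Option 2 by $9,386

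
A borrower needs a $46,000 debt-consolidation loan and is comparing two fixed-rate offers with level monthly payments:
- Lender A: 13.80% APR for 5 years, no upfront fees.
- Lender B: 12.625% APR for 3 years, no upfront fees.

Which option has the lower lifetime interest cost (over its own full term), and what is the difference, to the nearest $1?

Lender A: at 13.80% the monthly rate is 0.0115000, so the payment is 46,000 × 0.0115000 / (1 − 1.0115000^−60) = $1,065.58.
Total interest on Lender A = 60 × $1,065.58 − $46,000 = $17,934.80.
Lender B: monthly rate = 12.625%/12 = 0.0105208; payment = 46,000 × 0.0105208 / (1 − (1+0.0105208)^−36) = $1,541.63.
Total interest on Lender B = 36 × $1,541.63 − $46,000 = $9,498.68.
Lender B is lower by $8,436.12.

Lender B by $8,436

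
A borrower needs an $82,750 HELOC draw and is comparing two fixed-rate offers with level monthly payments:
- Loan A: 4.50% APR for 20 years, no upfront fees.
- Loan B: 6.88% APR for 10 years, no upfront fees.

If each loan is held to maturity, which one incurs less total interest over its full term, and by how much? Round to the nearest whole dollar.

Loan B by $10,962

Loan A: at 4.50% the monthly rate is 0.0037500, so the payment is 82,750 × 0.0037500 / (1 − 1.0037500^−240) = $523.52.
Total interest on Loan A = 240 × $523.52 − $82,750 = $42,894.80.
Loan B: monthly rate = 6.88%/12 = 0.0057333; payment = 82,750 × 0.0057333 / (1 − (1+0.0057333)^−120) = $955.69.
Total interest on Loan B = 120 × $955.69 − $82,750 = $31,932.80.
Loan B is lower by $10,962.00.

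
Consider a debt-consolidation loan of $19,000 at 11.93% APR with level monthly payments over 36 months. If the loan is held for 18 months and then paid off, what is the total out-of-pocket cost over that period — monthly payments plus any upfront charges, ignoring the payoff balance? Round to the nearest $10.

$11,350

Monthly rate = 11.93%/12 = 0.0099417; payment = 19,000 × 0.0099417 / (1 − (1+0.0099417)^−36) = $630.44.
Total outlay = 18 × $630.44 = $11,347.92.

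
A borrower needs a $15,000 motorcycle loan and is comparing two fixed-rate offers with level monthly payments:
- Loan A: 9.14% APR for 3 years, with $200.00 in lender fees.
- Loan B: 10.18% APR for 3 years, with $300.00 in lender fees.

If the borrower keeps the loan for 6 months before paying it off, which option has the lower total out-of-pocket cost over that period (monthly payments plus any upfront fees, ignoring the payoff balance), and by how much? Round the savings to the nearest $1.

Loan A: at 9.14% the monthly rate is 0.0076167, so the payment is 15,000 × 0.0076167 / (1 − 1.0076167^−36) = $477.97.
Loan B: monthly rate = 10.18%/12 = 0.0084833; payment = 15,000 × 0.0084833 / (1 − (1+0.0084833)^−36) = $485.28.
Over 6 months: Loan A costs 6 × $477.97 + $200.00 = $3,067.82; Loan B costs 6 × $485.28 + $300.00 = $3,211.68.
Loan A is cheaper by $3,211.68 − $3,067.82 = $143.86.

Loan A by $144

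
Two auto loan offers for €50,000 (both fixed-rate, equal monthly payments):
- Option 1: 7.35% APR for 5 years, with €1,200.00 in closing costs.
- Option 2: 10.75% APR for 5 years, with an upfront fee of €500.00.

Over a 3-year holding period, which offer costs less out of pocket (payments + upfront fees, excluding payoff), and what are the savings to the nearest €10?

Option 1 by €2,270

Option 1: at 7.35% the monthly rate is 0.0061250, so the payment is 50,000 × 0.0061250 / (1 − 1.0061250^−60) = €998.34.
Option 2: at 10.75% the monthly rate is 0.0089583, so the payment is 50,000 × 0.0089583 / (1 − 1.0089583^−60) = €1,080.90.
Over 36 months: Option 1 costs 36 × €998.34 + €1,200.00 = €37,140.24; Option 2 costs 36 × €1,080.90 + €500.00 = €39,412.40.
Option 1 is cheaper by €39,412.40 − €37,140.24 = €2,272.16.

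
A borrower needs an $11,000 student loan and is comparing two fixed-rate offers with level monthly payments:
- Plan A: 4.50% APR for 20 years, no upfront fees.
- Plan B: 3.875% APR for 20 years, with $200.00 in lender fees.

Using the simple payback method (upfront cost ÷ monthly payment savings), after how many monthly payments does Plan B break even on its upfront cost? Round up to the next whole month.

55 months

Plan A: at 4.50% the monthly rate is 0.0037500, so the payment is 11,000 × 0.0037500 / (1 − 1.0037500^−240) = $69.59.
Plan B: at 3.875% the monthly rate is 0.0032292, so the payment is 11,000 × 0.0032292 / (1 − 1.0032292^−240) = $65.94.
Monthly savings = $69.59 − $65.94 = $3.65.
Break-even = $200.00 / $3.65 = 54.79 → 55 months.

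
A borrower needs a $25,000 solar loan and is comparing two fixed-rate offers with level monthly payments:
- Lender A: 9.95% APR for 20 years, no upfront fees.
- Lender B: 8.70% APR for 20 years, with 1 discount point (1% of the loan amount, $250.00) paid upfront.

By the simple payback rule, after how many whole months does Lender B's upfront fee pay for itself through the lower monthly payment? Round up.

Lender A: monthly rate = 9.95%/12 = 0.0082917; payment = 25,000 × 0.0082917 / (1 − (1+0.0082917)^−240) = $240.43.
Lender B: monthly rate = 8.7%/12 = 0.0072500; payment = 25,000 × 0.0072500 / (1 − (1+0.0072500)^−240) = $220.13.
Monthly savings = $240.43 − $220.13 = $20.30.
Break-even = $250.00 / $20.30 = 12.32 → 13 months.

13 months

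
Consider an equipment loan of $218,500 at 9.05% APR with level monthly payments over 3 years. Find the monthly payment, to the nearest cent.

$6,953.33

At 9.05% the monthly rate is 0.0075417, so the payment is 218,500 × 0.0075417 / (1 − 1.0075417^−36) = $6,953.33.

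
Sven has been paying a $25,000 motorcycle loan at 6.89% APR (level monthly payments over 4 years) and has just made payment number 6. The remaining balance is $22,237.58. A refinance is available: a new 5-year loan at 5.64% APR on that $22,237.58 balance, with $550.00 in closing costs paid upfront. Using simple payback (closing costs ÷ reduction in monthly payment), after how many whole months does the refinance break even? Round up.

Current payment = 25,000 × 6.89%/12 / (1 − (1+0.0057417)^−48) = $597.38.
Refinanced payment = 22,237.58 × 0.0047000 / (1 − (1+0.0047000)^−60) = $426.20.
Monthly savings = $597.38 − $426.20 = $171.18.
Break-even = $550.00 / $171.18 = 3.21 → 4 months.

4 months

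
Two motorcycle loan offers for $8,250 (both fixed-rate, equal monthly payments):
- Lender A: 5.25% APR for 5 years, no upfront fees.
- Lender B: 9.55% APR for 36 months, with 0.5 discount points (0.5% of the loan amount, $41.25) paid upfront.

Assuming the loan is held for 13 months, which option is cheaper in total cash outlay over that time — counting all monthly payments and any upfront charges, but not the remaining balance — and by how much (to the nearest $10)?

Lender A by $1,440

Lender A: monthly rate = 5.25%/12 = 0.0043750; payment = 8,250 × 0.0043750 / (1 − (1+0.0043750)^−60) = $156.63.
Lender B: at 9.55% the monthly rate is 0.0079583, so the payment is 8,250 × 0.0079583 / (1 − 1.0079583^−36) = $264.46.
Over 13 months: Lender A costs 13 × $156.63 = $2,036.19; Lender B costs 13 × $264.46 + $41.25 = $3,479.23.
Lender A is cheaper by $3,479.23 − $2,036.19 = $1,443.04.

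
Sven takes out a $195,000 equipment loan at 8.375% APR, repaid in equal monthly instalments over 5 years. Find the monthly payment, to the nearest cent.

$3,988.99

Monthly rate = 8.375%/12 = 0.0069792; payment = 195,000 × 0.0069792 / (1 − (1+0.0069792)^−60) = $3,988.99.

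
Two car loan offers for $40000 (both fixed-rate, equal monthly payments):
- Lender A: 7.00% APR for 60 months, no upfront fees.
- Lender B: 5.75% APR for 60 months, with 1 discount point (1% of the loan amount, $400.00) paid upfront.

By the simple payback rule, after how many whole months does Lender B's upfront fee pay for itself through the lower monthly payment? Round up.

18 months

Lender A: monthly rate = 7%/12 = 0.0058333; payment = 40,000 × 0.0058333 / (1 − (1+0.0058333)^−60) = $792.05.
Lender B: at 5.75% the monthly rate is 0.0047917, so the payment is 40,000 × 0.0047917 / (1 − 1.0047917^−60) = $768.67.
Monthly savings = $792.05 − $768.67 = $23.38.
Break-even = $400.00 / $23.38 = 17.11 → 18 months.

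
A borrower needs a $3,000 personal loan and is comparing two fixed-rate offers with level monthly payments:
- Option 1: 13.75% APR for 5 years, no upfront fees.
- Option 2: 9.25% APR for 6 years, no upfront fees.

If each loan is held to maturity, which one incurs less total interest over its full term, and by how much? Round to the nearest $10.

Option 1: at 13.75% the monthly rate is 0.0114583, so the payment is 3,000 × 0.0114583 / (1 − 1.0114583^−60) = $69.42.
Total interest on Option 1 = 60 × $69.42 − $3,000 = $1,165.20.
Option 2: at 9.25% the monthly rate is 0.0077083, so the payment is 3,000 × 0.0077083 / (1 − 1.0077083^−72) = $54.45.
Total interest on Option 2 = 72 × $54.45 − $3,000 = $920.40.
Option 2 is lower by $244.80.

Option 2 by $240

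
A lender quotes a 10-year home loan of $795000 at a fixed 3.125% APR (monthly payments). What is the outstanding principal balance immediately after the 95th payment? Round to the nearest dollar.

$186,678

With monthly rate i = 3.125%/12 = 0.0026042, the balance after k of n payments is P · [(1+i)^n − (1+i)^k] / [(1+i)^n − 1].
(1+0.0026042)^120 = 1.36628285 and (1+0.0026042)^95 = 1.28027418, so the balance is 795,000 × (1.36628285 − 1.28027418) / (1.36628285 − 1) = $186,677.83.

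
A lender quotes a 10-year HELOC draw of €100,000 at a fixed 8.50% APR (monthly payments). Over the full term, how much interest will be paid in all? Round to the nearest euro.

€48,783

Monthly rate = 8.5%/12 = 0.0070833; payment = 100,000 × 0.0070833 / (1 − (1+0.0070833)^−120) = €1,239.86.
Total paid = 120 × €1,239.86 = €148,783.20; interest = €148,783.20 − €100,000 = €48,783.20.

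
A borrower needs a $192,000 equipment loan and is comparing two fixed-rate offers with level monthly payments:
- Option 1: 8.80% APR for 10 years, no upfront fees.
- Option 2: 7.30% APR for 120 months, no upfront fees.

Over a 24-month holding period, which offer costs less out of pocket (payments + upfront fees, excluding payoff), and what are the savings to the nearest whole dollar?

Option 2 by $3,657

Option 1: monthly rate = 8.8%/12 = 0.0073333; payment = 192,000 × 0.0073333 / (1 − (1+0.0073333)^−120) = $2,411.44.
Option 2: at 7.30% the monthly rate is 0.0060833, so the payment is 192,000 × 0.0060833 / (1 − 1.0060833^−120) = $2,259.08.
Over 24 months: Option 1 costs 24 × $2,411.44 = $57,874.56; Option 2 costs 24 × $2,259.08 = $54,217.92.
Option 2 is cheaper by $57,874.56 − $54,217.92 = $3,656.64.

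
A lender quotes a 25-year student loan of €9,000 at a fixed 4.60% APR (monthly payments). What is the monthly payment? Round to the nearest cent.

€50.54

Monthly rate = 4.6%/12 = 0.0038333; payment = 9,000 × 0.0038333 / (1 − (1+0.0038333)^−300) = €50.54.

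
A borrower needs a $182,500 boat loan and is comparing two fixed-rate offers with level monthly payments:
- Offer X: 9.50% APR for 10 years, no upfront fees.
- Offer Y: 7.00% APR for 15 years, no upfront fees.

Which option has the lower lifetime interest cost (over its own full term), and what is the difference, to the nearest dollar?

Offer X by $11,884

Offer X: monthly rate = 9.5%/12 = 0.0079167; payment = 182,500 × 0.0079167 / (1 − (1+0.0079167)^−120) = $2,361.51.
Total interest on Offer X = 120 × $2,361.51 − $182,500 = $100,881.20.
Offer Y: at 7.00% the monthly rate is 0.0058333, so the payment is 182,500 × 0.0058333 / (1 − 1.0058333^−180) = $1,640.36.
Total interest on Offer Y = 180 × $1,640.36 − $182,500 = $112,764.80.
Offer X is lower by $11,883.60.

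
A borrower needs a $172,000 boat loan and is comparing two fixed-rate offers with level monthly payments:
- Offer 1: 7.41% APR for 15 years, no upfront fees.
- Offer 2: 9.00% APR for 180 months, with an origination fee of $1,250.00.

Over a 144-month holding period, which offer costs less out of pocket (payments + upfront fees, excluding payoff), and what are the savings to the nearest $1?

Offer 1 by $24,126

Offer 1: at 7.41% the monthly rate is 0.0061750, so the payment is 172,000 × 0.0061750 / (1 − 1.0061750^−180) = $1,585.68.
Offer 2: monthly rate = 9%/12 = 0.0075000; payment = 172,000 × 0.0075000 / (1 − (1+0.0075000)^−180) = $1,744.54.
Over 144 months: Offer 1 costs 144 × $1,585.68 = $228,337.92; Offer 2 costs 144 × $1,744.54 + $1,250.00 = $252,463.76.
Offer 1 is cheaper by $252,463.76 − $228,337.92 = $24,125.84.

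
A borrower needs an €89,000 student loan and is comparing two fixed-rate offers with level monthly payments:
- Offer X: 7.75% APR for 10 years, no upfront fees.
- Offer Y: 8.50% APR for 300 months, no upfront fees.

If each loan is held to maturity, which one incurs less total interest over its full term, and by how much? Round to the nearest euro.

Offer X by €86,824

Offer X: monthly rate = 7.75%/12 = 0.0064583; payment = 89,000 × 0.0064583 / (1 − (1+0.0064583)^−120) = €1,068.09.
Total interest on Offer X = 120 × €1,068.09 − €89,000 = €39,170.80.
Offer Y: monthly rate = 8.5%/12 = 0.0070833; payment = 89,000 × 0.0070833 / (1 − (1+0.0070833)^−300) = €716.65.
Total interest on Offer Y = 300 × €716.65 − €89,000 = €125,995.00.
Offer X is lower by €86,824.20.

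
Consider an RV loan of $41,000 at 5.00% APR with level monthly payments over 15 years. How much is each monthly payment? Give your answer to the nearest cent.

$324.23

Monthly rate = 5%/12 = 0.0041667; payment = 41,000 × 0.0041667 / (1 − (1+0.0041667)^−180) = $324.23.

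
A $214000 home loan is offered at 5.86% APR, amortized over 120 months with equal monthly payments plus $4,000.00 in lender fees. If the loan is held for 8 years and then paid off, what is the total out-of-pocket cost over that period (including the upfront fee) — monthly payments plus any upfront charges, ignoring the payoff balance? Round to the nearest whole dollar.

$230,639

Monthly rate = 5.86%/12 = 0.0048833; payment = 214,000 × 0.0048833 / (1 − (1+0.0048833)^−120) = $2,360.82.
Total outlay = 96 × $2,360.82 + $4,000.00 = $230,638.72.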